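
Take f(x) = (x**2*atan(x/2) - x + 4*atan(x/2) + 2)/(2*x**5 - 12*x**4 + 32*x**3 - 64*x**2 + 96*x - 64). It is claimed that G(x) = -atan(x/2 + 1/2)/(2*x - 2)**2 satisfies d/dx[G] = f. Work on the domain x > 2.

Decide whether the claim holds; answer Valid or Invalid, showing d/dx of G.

d/dx[G] = (x**2*atan(x/2 + 1/2) + 2*x*atan(x/2 + 1/2) - x + 5*atan(x/2 + 1/2) + 1)/(2*x**5 - 2*x**4 + 4*x**3 - 20*x**2 + 26*x - 10)
d/dx[G] - f(x) = (-x**7*atan(x/2) + x**7*atan(x/2 + 1/2) + x**6*atan(x/2) - 4*x**6*atan(x/2 + 1/2) - 6*x**5*atan(x/2) + 9*x**5*atan(x/2 + 1/2) + 4*x**5 + 14*x**4*atan(x/2) - 30*x**4*atan(x/2 + 1/2) - 18*x**4 - 21*x**3*atan(x/2) + 64*x**3*atan(x/2 + 1/2) + 34*x**3 + 45*x**2*atan(x/2) - 96*x**2*atan(x/2 + 1/2) - 47*x**2 - 52*x*atan(x/2) + 176*x*atan(x/2 + 1/2) + 49*x + 20*atan(x/2) - 160*atan(x/2 + 1/2) - 22)/(2*x**10 - 14*x**9 + 48*x**8 - 140*x**7 + 370*x**6 - 774*x**5 + 1372*x**4 - 2080*x**3 + 2208*x**2 - 1312*x + 320) != 0.

Invalid: d/dx[G] - f = (-x**7*atan(x/2) + x**7*atan(x/2 + 1/2) + x**6*atan(x/2) - 4*x**6*atan(x/2 + 1/2) - 6*x**5*atan(x/2) + 9*x**5*atan(x/2 + 1/2) + 4*x**5 + 14*x**4*atan(x/2) - 30*x**4*atan(x/2 + 1/2) - 18*x**4 - 21*x**3*atan(x/2) + 64*x**3*atan(x/2 + 1/2) + 34*x**3 + 45*x**2*atan(x/2) - 96*x**2*atan(x/2 + 1/2) - 47*x**2 - 52*x*atan(x/2) + 176*x*atan(x/2 + 1/2) + 49*x + 20*atan(x/2) - 160*atan(x/2 + 1/2) - 22)/(2*x**10 - 14*x**9 + 48*x**8 - 140*x**7 + 370*x**6 - 774*x**5 + 1372*x**4 - 2080*x**3 + 2208*x**2 - 1312*x + 320), which is not 0.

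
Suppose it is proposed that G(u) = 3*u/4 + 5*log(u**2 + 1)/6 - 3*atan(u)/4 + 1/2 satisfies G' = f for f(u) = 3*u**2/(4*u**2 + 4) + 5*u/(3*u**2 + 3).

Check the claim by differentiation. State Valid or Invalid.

Valid. The derivative of G reproduces f.

d/du[G] = (9*u**2 + 20*u)/(12*u**2 + 12)
This equals f(u) exactly, so the claim holds.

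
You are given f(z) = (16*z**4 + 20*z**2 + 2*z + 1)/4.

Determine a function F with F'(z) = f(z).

Since d/dz undoes antidifferentiation here, F'(z) = f(z) is required of F(z).
Check: d/dz[z*(48*z**4 + 100*z**2 + 15*z + 15)/60] = 4*z**4 + 5*z**2 + z/2 + 1/4, which equals f(z).

An antiderivative is F(z) = z*(48*z**4 + 100*z**2 + 15*z + 15)/60.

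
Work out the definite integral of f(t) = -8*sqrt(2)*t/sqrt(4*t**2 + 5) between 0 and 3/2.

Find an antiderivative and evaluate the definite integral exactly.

Antiderivative: F(t) = -2*sqrt(2)*sqrt(4*t**2 + 5); value = -4*sqrt(7) + 2*sqrt(10)

The substitution u = 2*t**2 + 5/2 works: f is exactly (dF/du)*(du/dt) for that inner function.
F(t) = -2*sqrt(2)*sqrt(4*t**2 + 5) is an antiderivative of f.
Check: d/dt[-2*sqrt(2)*sqrt(4*t**2 + 5)] = -8*sqrt(2)*t/sqrt(4*t**2 + 5) = f(t).
F(3/2) = -4*sqrt(7); F(0) = -2*sqrt(10).
Integral = F(3/2) - F(0) = -4*sqrt(7) + 2*sqrt(10).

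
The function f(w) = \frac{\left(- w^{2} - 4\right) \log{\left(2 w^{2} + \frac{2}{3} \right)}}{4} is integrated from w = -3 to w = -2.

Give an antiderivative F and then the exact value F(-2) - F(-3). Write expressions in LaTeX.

Antiderivative: F(w) = - \frac{w^{3} \log{\left(w^{2} + \frac{1}{3} \right)}}{12} - \frac{w^{3} \log{\left(2 \right)}}{12} + \frac{w^{3}}{18} - w \log{\left(w^{2} + \frac{1}{3} \right)} - w \log{\left(2 \right)} + \frac{35 w}{18} - \frac{35 \sqrt{3} \operatorname{atan}{\left(\sqrt{3} w \right)}}{54}; value = - \frac{21 \log{\left(\frac{56}{3} \right)}}{4} - \frac{35 \sqrt{3} \operatorname{atan}{\left(3 \sqrt{3} \right)}}{54} + \frac{35 \sqrt{3} \operatorname{atan}{\left(2 \sqrt{3} \right)}}{54} + 3 + \frac{8 \log{\left(\frac{26}{3} \right)}}{3}

A candidate is checked by its d/dw: the result must match f(w).
F(w) = - \frac{w^{3} \log{\left(w^{2} + \frac{1}{3} \right)}}{12} - \frac{w^{3} \log{\left(2 \right)}}{12} + \frac{w^{3}}{18} - w \log{\left(w^{2} + \frac{1}{3} \right)} - w \log{\left(2 \right)} + \frac{35 w}{18} - \frac{35 \sqrt{3} \operatorname{atan}{\left(\sqrt{3} w \right)}}{54} is an antiderivative of f.
Check: d/dw[- \frac{w^{3} \log{\left(w^{2} + \frac{1}{3} \right)}}{12} - \frac{w^{3} \log{\left(2 \right)}}{12} + \frac{w^{3}}{18} - w \log{\left(w^{2} + \frac{1}{3} \right)} - w \log{\left(2 \right)} + \frac{35 w}{18} - \frac{35 \sqrt{3} \operatorname{atan}{\left(\sqrt{3} w \right)}}{54}] = - \frac{w^{2} \log{\left(w^{2} + \frac{1}{3} \right)}}{4} - \frac{w^{2} \log{\left(2 \right)}}{4} - \log{\left(w^{2} + \frac{1}{3} \right)} - \log{\left(2 \right)}, which equals f(w).
F(-2) = - \frac{13}{3} + \frac{35 \sqrt{3} \operatorname{atan}{\left(2 \sqrt{3} \right)}}{54} + \frac{8 \log{\left(2 \right)}}{3} + \frac{8 \log{\left(\frac{13}{3} \right)}}{3}; F(-3) = - \frac{22}{3} + \frac{35 \sqrt{3} \operatorname{atan}{\left(3 \sqrt{3} \right)}}{54} + \frac{21 \log{\left(2 \right)}}{4} + \frac{21 \log{\left(\frac{28}{3} \right)}}{4}.
Integral = F(-2) - F(-3) = - \frac{21 \log{\left(\frac{56}{3} \right)}}{4} - \frac{35 \sqrt{3} \operatorname{atan}{\left(3 \sqrt{3} \right)}}{54} + \frac{35 \sqrt{3} \operatorname{atan}{\left(2 \sqrt{3} \right)}}{54} + 3 + \frac{8 \log{\left(\frac{26}{3} \right)}}{3}.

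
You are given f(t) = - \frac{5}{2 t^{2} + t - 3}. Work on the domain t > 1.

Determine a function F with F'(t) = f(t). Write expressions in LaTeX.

Factor the denominator (\left(t - 1\right) \left(2 t + 3\right)) and decompose: f = \frac{2}{2 t + 3} - \frac{1}{t - 1}; each piece integrates to a log, atan, or power term.
Check: d/dt[- \log{\left(t - 1 \right)} + \log{\left(t + \frac{3}{2} \right)}] = - \frac{5}{2 t^{2} + t - 3} = f(t).

An antiderivative is F(t) = - \log{\left(t - 1 \right)} + \log{\left(t + \frac{3}{2} \right)}.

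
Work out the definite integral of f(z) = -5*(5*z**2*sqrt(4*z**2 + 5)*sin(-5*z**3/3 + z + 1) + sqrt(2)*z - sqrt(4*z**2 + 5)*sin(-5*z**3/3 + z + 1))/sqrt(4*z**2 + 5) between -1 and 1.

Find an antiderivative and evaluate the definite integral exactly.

Since d/dz undoes antidifferentiation here, F'(z) = f(z) is required of F(z).
F(z) = sqrt(2)*(-5*sqrt(4*z**2 + 5) - 10*sqrt(2)*cos(-5*z**3/3 + z + 1))/4 is an antiderivative of f.
Check: d/dz[sqrt(2)*(-5*sqrt(4*z**2 + 5) - 10*sqrt(2)*cos(-5*z**3/3 + z + 1))/4] = (-25*z**2*sqrt(4*z**2 + 5)*sin(-5*z**3/3 + z + 1) - 5*sqrt(2)*z + 5*sqrt(4*z**2 + 5)*sin(-5*z**3/3 + z + 1))/sqrt(4*z**2 + 5), which equals f(z).
F(1) = -15*sqrt(2)/4 - 5*cos(1/3); F(-1) = -15*sqrt(2)/4 - 5*cos(5/3).
Integral = F(1) - F(-1) = -5*cos(1/3) + 5*cos(5/3).

Antiderivative: F(z) = sqrt(2)*(-5*sqrt(4*z**2 + 5) - 10*sqrt(2)*cos(-5*z**3/3 + z + 1))/4; value = -5*cos(1/3) + 5*cos(5/3)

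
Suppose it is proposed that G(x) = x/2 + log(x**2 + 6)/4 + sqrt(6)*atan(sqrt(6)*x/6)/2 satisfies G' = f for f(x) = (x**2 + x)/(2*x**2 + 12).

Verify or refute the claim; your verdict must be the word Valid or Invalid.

Invalid: d/dx[G] - f = 6/(x**2 + 6), which is not 0.

d/dx[G] = (x**2 + x + 12)/(2*x**2 + 12)
d/dx[G] - f(x) = 6/(x**2 + 6) != 0.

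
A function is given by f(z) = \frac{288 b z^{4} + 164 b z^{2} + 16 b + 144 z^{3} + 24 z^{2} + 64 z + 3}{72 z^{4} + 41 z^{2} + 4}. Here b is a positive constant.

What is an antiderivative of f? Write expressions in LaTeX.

An antiderivative is F(z) = 4 b z + \log{\left(4 z^{2} + \frac{1}{2} \right)} + \frac{\operatorname{atan}{\left(\frac{3 z}{2} \right)}}{2}.

Check any antiderivative F(z) by computing F'(z) and comparing it with f(z).
Check: d/dz[4 b z + \log{\left(4 z^{2} + \frac{1}{2} \right)} + \frac{\operatorname{atan}{\left(\frac{3 z}{2} \right)}}{2}] = \frac{288 b z^{4} + 164 b z^{2} + 16 b + 144 z^{3} + 24 z^{2} + 64 z + 3}{72 z^{4} + 41 z^{2} + 4} = f(z).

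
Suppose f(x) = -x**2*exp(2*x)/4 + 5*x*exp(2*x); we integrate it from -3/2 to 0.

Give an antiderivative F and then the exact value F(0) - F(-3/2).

f has the shape u'v + uv' for u = -x**2/8 + 21*x/8 - 21/16 and v = exp(2*x) — it is the derivative of the product u*v.
F(x) = -x**2*exp(2*x)/8 + 21*x*exp(2*x)/8 - 21*exp(2*x)/16 is an antiderivative of f.
Check: d/dx[-x**2*exp(2*x)/8 + 21*x*exp(2*x)/8 - 21*exp(2*x)/16] = -x**2*exp(2*x)/4 + 5*x*exp(2*x) = f(x).
F(0) = -21/16; F(-3/2) = -177*exp(-3)/32.
Integral = F(0) - F(-3/2) = -21/16 + 177*exp(-3)/32.

Antiderivative: F(x) = -x**2*exp(2*x)/8 + 21*x*exp(2*x)/8 - 21*exp(2*x)/16; value = -21/16 + 177*exp(-3)/32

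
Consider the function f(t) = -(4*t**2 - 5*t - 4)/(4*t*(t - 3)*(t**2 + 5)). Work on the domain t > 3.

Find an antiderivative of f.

An antiderivative is F(t) = -log(t)/15 - 17*log(t - 3)/168 + 47*log(t**2 + 5)/560 - 39*sqrt(5)*atan(sqrt(5)*t/5)/280.

The denominator factors as 4*t*(t - 3)*(t**2 + 5); partial fractions split f into directly integrable pieces: (47*t - 195)/(280*(t**2 + 5)) - 17/(168*(t - 3)) - 1/(15*t).
Check: d/dt[-log(t)/15 - 17*log(t - 3)/168 + 47*log(t**2 + 5)/560 - 39*sqrt(5)*atan(sqrt(5)*t/5)/280] = (-4*t**2 + 5*t + 4)/(4*t**4 - 12*t**3 + 20*t**2 - 60*t), which equals f(t).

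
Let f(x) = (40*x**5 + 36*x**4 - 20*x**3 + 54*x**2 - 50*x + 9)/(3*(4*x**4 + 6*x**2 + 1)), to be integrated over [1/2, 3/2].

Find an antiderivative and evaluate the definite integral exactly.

Antiderivative: F(x) = (5*x**2 + 9*x - 5*log(2*x**4 + 3*x**2 + 1/2) - 9)/3; value = -5*log(139/8)/3 + 5*log(11/8)/3 + 19/3

Recover f(x) by differentiating a candidate F(x); any mismatch rules it out.
F(x) = (5*x**2 + 9*x - 5*log(2*x**4 + 3*x**2 + 1/2) - 9)/3 is an antiderivative of f.
Check: d/dx[(5*x**2 + 9*x - 5*log(2*x**4 + 3*x**2 + 1/2) - 9)/3] = (40*x**5 + 36*x**4 - 20*x**3 + 54*x**2 - 50*x + 9)/(12*x**4 + 18*x**2 + 3), which equals f(x).
F(3/2) = 21/4 - 5*log(139/8)/3; F(1/2) = -13/12 - 5*log(11/8)/3.
Integral = F(3/2) - F(1/2) = -5*log(139/8)/3 + 5*log(11/8)/3 + 19/3.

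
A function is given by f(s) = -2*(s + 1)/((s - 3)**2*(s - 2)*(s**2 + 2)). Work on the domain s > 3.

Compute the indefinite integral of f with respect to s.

F(s) = 114*log(s - 3)/121 - log(s - 2) + 7*log(s**2 + 2)/242 - 6*sqrt(2)*atan(sqrt(2)*s/2)/121 + 8/(11*s - 33) + C

The denominator factors as (s - 3)**2*(s - 2)*(s**2 + 2); partial fractions split f into directly integrable pieces: (7*s - 12)/(121*(s**2 + 2)) - 1/(s - 2) + 114/(121*(s - 3)) - 8/(11*(s - 3)**2).
Check: d/ds[114*log(s - 3)/121 - log(s - 2) + 7*log(s**2 + 2)/242 - 6*sqrt(2)*atan(sqrt(2)*s/2)/121 + 8/(11*s - 33)] = (-2*s - 2)/(s**5 - 8*s**4 + 23*s**3 - 34*s**2 + 42*s - 36), which equals f(s).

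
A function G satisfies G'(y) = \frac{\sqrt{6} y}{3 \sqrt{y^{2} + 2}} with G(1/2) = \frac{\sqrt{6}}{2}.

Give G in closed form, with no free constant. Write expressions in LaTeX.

The substitution u = \frac{3 y^{2}}{2} + 3 works: G'(y) is exactly (dG/du)*(du/dy) for that inner function.
A general antiderivative is \frac{2 \sqrt{\frac{3 y^{2}}{2} + 3}}{3} + C.
The condition gives C = \frac{\sqrt{6}}{2} - (\frac{\sqrt{6}}{2}) = 0.
So G(y) = \frac{\sqrt{6} \sqrt{y^{2} + 2}}{3}.
Check: d/dy[\frac{\sqrt{6} \sqrt{y^{2} + 2}}{3}] = \frac{\sqrt{6} y}{3 \sqrt{y^{2} + 2}} = G'(y).

G(y) = \frac{\sqrt{6} \sqrt{y^{2} + 2}}{3}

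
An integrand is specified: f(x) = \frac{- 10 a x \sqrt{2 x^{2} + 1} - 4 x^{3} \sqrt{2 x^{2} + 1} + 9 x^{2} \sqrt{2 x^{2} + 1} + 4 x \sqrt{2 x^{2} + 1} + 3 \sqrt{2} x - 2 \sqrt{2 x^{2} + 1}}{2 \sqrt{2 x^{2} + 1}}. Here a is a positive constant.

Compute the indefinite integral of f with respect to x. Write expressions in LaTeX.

Recover f(x) by differentiating a candidate F(x); any mismatch rules it out.
Check: d/dx[- \frac{5 a x^{2}}{2} - \frac{x^{4}}{2} + \frac{3 x^{3}}{2} + x^{2} - x + \frac{3 \sqrt{2} \sqrt{2 x^{2} + 1}}{4}] = \frac{- 10 a x \sqrt{2 x^{2} + 1} - 4 x^{3} \sqrt{2 x^{2} + 1} + 9 x^{2} \sqrt{2 x^{2} + 1} + 4 x \sqrt{2 x^{2} + 1} + 3 \sqrt{2} x - 2 \sqrt{2 x^{2} + 1}}{2 \sqrt{2 x^{2} + 1}} = f(x).

F(x) = - \frac{5 a x^{2}}{2} - \frac{x^{4}}{2} + \frac{3 x^{3}}{2} + x^{2} - x + \frac{3 \sqrt{2} \sqrt{2 x^{2} + 1}}{4} + C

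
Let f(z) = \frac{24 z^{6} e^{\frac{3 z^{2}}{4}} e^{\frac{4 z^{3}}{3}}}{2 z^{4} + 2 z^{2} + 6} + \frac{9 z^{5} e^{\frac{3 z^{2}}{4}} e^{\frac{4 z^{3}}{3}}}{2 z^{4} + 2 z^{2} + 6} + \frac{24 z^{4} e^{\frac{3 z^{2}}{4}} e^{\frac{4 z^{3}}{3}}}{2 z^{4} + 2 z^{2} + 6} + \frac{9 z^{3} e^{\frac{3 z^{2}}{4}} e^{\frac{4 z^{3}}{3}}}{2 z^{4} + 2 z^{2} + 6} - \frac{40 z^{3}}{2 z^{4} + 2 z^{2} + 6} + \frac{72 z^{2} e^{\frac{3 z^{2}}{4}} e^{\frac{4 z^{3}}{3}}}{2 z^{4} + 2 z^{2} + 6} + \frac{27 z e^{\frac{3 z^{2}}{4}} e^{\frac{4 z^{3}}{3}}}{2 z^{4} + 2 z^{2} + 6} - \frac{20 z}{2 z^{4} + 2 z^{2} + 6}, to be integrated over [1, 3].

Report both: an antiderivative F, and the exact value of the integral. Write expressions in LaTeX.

Integrate term by term and add the pieces.
F(z) = 3 e^{\frac{3 z^{2}}{4}} e^{\frac{4 z^{3}}{3}} - 5 \log{\left(z^{4} + z^{2} + 3 \right)} is an antiderivative of f.
Check: d/dz[3 e^{\frac{3 z^{2}}{4}} e^{\frac{4 z^{3}}{3}} - 5 \log{\left(z^{4} + z^{2} + 3 \right)}] = \frac{24 z^{6} e^{\frac{3 z^{2}}{4}} e^{\frac{4 z^{3}}{3}} + 9 z^{5} e^{\frac{3 z^{2}}{4}} e^{\frac{4 z^{3}}{3}} + 24 z^{4} e^{\frac{3 z^{2}}{4}} e^{\frac{4 z^{3}}{3}} + 9 z^{3} e^{\frac{3 z^{2}}{4}} e^{\frac{4 z^{3}}{3}} - 40 z^{3} + 72 z^{2} e^{\frac{3 z^{2}}{4}} e^{\frac{4 z^{3}}{3}} + 27 z e^{\frac{3 z^{2}}{4}} e^{\frac{4 z^{3}}{3}} - 20 z}{2 z^{4} + 2 z^{2} + 6}, which equals f(z).
F(3) = - 5 \log{\left(93 \right)} + 3 e^{\frac{171}{4}}; F(1) = - 5 \log{\left(5 \right)} + 3 e^{\frac{25}{12}}.
Integral = F(3) - F(1) = - 3 e^{\frac{25}{12}} - 5 \log{\left(93 \right)} + 5 \log{\left(5 \right)} + 3 e^{\frac{171}{4}}.

Antiderivative: F(z) = 3 e^{\frac{3 z^{2}}{4}} e^{\frac{4 z^{3}}{3}} - 5 \log{\left(z^{4} + z^{2} + 3 \right)}; value = - 3 e^{\frac{25}{12}} - 5 \log{\left(93 \right)} + 5 \log{\left(5 \right)} + 3 e^{\frac{171}{4}}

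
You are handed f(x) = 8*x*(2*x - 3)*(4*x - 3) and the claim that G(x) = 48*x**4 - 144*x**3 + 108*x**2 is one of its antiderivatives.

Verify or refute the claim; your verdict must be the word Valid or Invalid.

d/dx[G] = 192*x**3 - 432*x**2 + 216*x
d/dx[G] - f(x) = 128*x**3 - 288*x**2 + 144*x != 0.

Invalid: d/dx[G] - f = 128*x**3 - 288*x**2 + 144*x, which is not 0.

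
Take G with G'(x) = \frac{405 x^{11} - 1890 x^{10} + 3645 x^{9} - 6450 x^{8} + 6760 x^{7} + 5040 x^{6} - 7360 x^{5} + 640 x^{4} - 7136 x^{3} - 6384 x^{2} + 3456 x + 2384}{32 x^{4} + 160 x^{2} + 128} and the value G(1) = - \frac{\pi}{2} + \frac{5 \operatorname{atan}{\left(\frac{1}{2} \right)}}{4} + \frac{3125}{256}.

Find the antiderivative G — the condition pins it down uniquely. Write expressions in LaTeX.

G(x) = \frac{405 x^{8}}{256} - \frac{135 x^{7}}{16} + \frac{135 x^{6}}{16} + \frac{75 x^{5}}{4} - \frac{185 x^{4}}{8} - 25 x^{3} + 15 x^{2} + 20 x - \frac{3 \log{\left(x^{2} + 1 \right)}}{2} + \frac{5 \operatorname{atan}{\left(\frac{x}{2} \right)}}{4} - 2 \operatorname{atan}{\left(x \right)} + \frac{3 \log{\left(2 \right)}}{2} + 5

Since d/dx undoes antidifferentiation here, G(x) must give back the stated G'(x).
A general antiderivative is 5 \left(\frac{3 x^{2}}{4} - x - 1\right)^{4} - \frac{3 \log{\left(\frac{x^{2}}{2} + \frac{1}{2} \right)}}{2} + \frac{5 \operatorname{atan}{\left(\frac{x}{2} \right)}}{4} - 2 \operatorname{atan}{\left(x \right)} + C.
The condition gives C = - \frac{\pi}{2} + \frac{5 \operatorname{atan}{\left(\frac{1}{2} \right)}}{4} + \frac{3125}{256} - (- \frac{\pi}{2} + \frac{5 \operatorname{atan}{\left(\frac{1}{2} \right)}}{4} + \frac{3125}{256}) = 0.
So G(x) = \frac{405 x^{8}}{256} - \frac{135 x^{7}}{16} + \frac{135 x^{6}}{16} + \frac{75 x^{5}}{4} - \frac{185 x^{4}}{8} - 25 x^{3} + 15 x^{2} + 20 x - \frac{3 \log{\left(x^{2} + 1 \right)}}{2} + \frac{5 \operatorname{atan}{\left(\frac{x}{2} \right)}}{4} - 2 \operatorname{atan}{\left(x \right)} + \frac{3 \log{\left(2 \right)}}{2} + 5.
Check: d/dx[\frac{405 x^{8}}{256} - \frac{135 x^{7}}{16} + \frac{135 x^{6}}{16} + \frac{75 x^{5}}{4} - \frac{185 x^{4}}{8} - 25 x^{3} + 15 x^{2} + 20 x - \frac{3 \log{\left(x^{2} + 1 \right)}}{2} + \frac{5 \operatorname{atan}{\left(\frac{x}{2} \right)}}{4} - 2 \operatorname{atan}{\left(x \right)} + \frac{3 \log{\left(2 \right)}}{2} + 5] = \frac{405 x^{11} - 1890 x^{10} + 3645 x^{9} - 6450 x^{8} + 6760 x^{7} + 5040 x^{6} - 7360 x^{5} + 640 x^{4} - 7136 x^{3} - 6384 x^{2} + 3456 x + 2384}{32 x^{4} + 160 x^{2} + 128} = G'(x).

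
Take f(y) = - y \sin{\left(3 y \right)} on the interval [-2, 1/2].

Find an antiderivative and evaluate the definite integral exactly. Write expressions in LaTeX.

Differentiate the proposed F(y) back; it has to land on f(y) exactly.
F(y) = \frac{y \cos{\left(3 y \right)}}{3} - \frac{\sin{\left(3 y \right)}}{9} is an antiderivative of f.
Check: d/dy[\frac{y \cos{\left(3 y \right)}}{3} - \frac{\sin{\left(3 y \right)}}{9}] = - y \sin{\left(3 y \right)} = f(y).
F(1/2) = - \frac{\sin{\left(\frac{3}{2} \right)}}{9} + \frac{\cos{\left(\frac{3}{2} \right)}}{6}; F(-2) = - \frac{2 \cos{\left(6 \right)}}{3} + \frac{\sin{\left(6 \right)}}{9}.
Integral = F(1/2) - F(-2) = - \frac{\sin{\left(\frac{3}{2} \right)}}{9} + \frac{\cos{\left(\frac{3}{2} \right)}}{6} - \frac{\sin{\left(6 \right)}}{9} + \frac{2 \cos{\left(6 \right)}}{3}.

Antiderivative: F(y) = \frac{y \cos{\left(3 y \right)}}{3} - \frac{\sin{\left(3 y \right)}}{9}; value = - \frac{\sin{\left(\frac{3}{2} \right)}}{9} + \frac{\cos{\left(\frac{3}{2} \right)}}{6} - \frac{\sin{\left(6 \right)}}{9} + \frac{2 \cos{\left(6 \right)}}{3}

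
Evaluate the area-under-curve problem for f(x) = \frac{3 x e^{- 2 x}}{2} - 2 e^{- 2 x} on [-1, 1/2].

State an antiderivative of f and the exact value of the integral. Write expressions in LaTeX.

Antiderivative: F(x) = \frac{\left(5 - 6 x\right) e^{- 2 x}}{8}; value = - \frac{11 e^{2}}{8} + \frac{1}{4 e}

Recognize the product-rule pattern: f = u'v + uv' with u = \frac{5}{8} - \frac{3 x}{4}, v = e^{- 2 x}, so integration by parts undoes it.
F(x) = \frac{\left(5 - 6 x\right) e^{- 2 x}}{8} is an antiderivative of f.
Check: d/dx[\frac{\left(5 - 6 x\right) e^{- 2 x}}{8}] = \frac{\left(3 x - 4\right) e^{- 2 x}}{2}, which equals f(x).
F(1/2) = \frac{1}{4 e}; F(-1) = \frac{11 e^{2}}{8}.
Integral = F(1/2) - F(-1) = - \frac{11 e^{2}}{8} + \frac{1}{4 e}.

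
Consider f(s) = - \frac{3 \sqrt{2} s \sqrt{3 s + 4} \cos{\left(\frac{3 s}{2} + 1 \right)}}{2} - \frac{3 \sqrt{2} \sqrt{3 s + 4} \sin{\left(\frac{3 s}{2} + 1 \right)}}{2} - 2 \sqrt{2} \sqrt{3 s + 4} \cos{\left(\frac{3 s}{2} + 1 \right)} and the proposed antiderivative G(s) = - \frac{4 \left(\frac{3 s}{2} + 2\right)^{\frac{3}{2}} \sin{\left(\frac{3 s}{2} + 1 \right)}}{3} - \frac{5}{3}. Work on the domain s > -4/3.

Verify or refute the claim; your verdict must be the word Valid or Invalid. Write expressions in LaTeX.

Valid. The derivative of G reproduces f.

d/ds[G] = \frac{\sqrt{2} \left(- 3 s \sqrt{3 s + 4} \cos{\left(\frac{3 s}{2} + 1 \right)} - 3 \sqrt{3 s + 4} \sin{\left(\frac{3 s}{2} + 1 \right)} - 4 \sqrt{3 s + 4} \cos{\left(\frac{3 s}{2} + 1 \right)}\right)}{2}
This equals f(s) exactly, so the claim holds.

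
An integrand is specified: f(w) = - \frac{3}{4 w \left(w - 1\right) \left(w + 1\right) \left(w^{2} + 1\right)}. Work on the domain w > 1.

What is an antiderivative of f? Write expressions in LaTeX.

An antiderivative is F(w) = \frac{3 \log{\left(w \right)}}{4} - \frac{3 \log{\left(w^{4} - 1 \right)}}{16}.

The denominator factors as 4 w \left(w - 1\right) \left(w + 1\right) \left(w^{2} + 1\right); partial fractions split f into directly integrable pieces: - \frac{3 w}{8 \left(w^{2} + 1\right)} - \frac{3}{16 \left(w + 1\right)} - \frac{3}{16 \left(w - 1\right)} + \frac{3}{4 w}.
Check: d/dw[\frac{3 \log{\left(w \right)}}{4} - \frac{3 \log{\left(w^{4} - 1 \right)}}{16}] = - \frac{3}{4 w^{5} - 4 w}, which equals f(w).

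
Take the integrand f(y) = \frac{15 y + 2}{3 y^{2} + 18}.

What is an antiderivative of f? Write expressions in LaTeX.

Differentiate the proposed F(y) back; it has to land on f(y) exactly.
Check: d/dy[\frac{45 \log{\left(y^{2} + 6 \right)} + 2 \sqrt{6} \operatorname{atan}{\left(\frac{\sqrt{6} y}{6} \right)}}{18}] = \frac{15 y + 2}{3 y^{2} + 18} = f(y).

An antiderivative is F(y) = \frac{45 \log{\left(y^{2} + 6 \right)} + 2 \sqrt{6} \operatorname{atan}{\left(\frac{\sqrt{6} y}{6} \right)}}{18}.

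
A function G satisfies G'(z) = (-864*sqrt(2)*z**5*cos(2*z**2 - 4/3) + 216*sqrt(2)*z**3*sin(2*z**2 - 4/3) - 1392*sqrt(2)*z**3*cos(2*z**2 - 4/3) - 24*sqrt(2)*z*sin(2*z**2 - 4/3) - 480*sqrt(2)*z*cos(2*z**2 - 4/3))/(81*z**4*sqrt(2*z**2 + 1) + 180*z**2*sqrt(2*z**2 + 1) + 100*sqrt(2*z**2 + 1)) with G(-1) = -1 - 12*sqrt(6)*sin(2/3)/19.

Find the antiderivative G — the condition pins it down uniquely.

G(z) = (-9*z**2 - 12*sqrt(2)*sqrt(2*z**2 + 1)*sin(2*z**2 - 4/3) - 10)/(9*z**2 + 10)

The proposed G(z) is checked by its d/dz: the result must match the given G'(z).
A general antiderivative is -2*sqrt(4*z**2 + 2)*sin(2*z**2 - 4/3)/(3*z**2/2 + 5/3) + C.
The condition gives C = -1 - 12*sqrt(6)*sin(2/3)/19 - (-12*sqrt(6)*sin(2/3)/19) = -1.
So G(z) = (-9*z**2 - 12*sqrt(2)*sqrt(2*z**2 + 1)*sin(2*z**2 - 4/3) - 10)/(9*z**2 + 10).
Check: d/dz[(-9*z**2 - 12*sqrt(2)*sqrt(2*z**2 + 1)*sin(2*z**2 - 4/3) - 10)/(9*z**2 + 10)] = (-864*sqrt(2)*z**5*cos(2*z**2 - 4/3) + 216*sqrt(2)*z**3*sin(2*z**2 - 4/3) - 1392*sqrt(2)*z**3*cos(2*z**2 - 4/3) - 24*sqrt(2)*z*sin(2*z**2 - 4/3) - 480*sqrt(2)*z*cos(2*z**2 - 4/3))/(81*z**4*sqrt(2*z**2 + 1) + 180*z**2*sqrt(2*z**2 + 1) + 100*sqrt(2*z**2 + 1)) = G'(z).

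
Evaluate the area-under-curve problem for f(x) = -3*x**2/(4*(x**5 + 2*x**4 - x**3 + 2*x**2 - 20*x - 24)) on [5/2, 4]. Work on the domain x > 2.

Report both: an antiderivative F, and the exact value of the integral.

Antiderivative: F(x) = -(26*log(x - 2) - 26*log(x + 1) + 54*log(x + 3) - 27*log(x**2 + 4) + 42*atan(x/2))/1040; value = -27*log(7)/520 - 27*log(41/4)/1040 - 21*atan(2)/520 - log(2)/20 - log(7/2)/40 + 21*atan(5/4)/520 + log(5)/40 + 27*log(20)/1040 + 27*log(11/2)/520

Factor the denominator (4*(x - 2)*(x + 1)*(x + 3)*(x**2 + 4)) and decompose: f = 3*(9*x - 14)/(520*(x**2 + 4)) - 27/(520*(x + 3)) + 1/(40*(x + 1)) - 1/(40*(x - 2)); each piece integrates to a log, atan, or power term.
F(x) = -(26*log(x - 2) - 26*log(x + 1) + 54*log(x + 3) - 27*log(x**2 + 4) + 42*atan(x/2))/1040 is an antiderivative of f.
Check: d/dx[-(26*log(x - 2) - 26*log(x + 1) + 54*log(x + 3) - 27*log(x**2 + 4) + 42*atan(x/2))/1040] = -3*x**2/(4*x**5 + 8*x**4 - 4*x**3 + 8*x**2 - 80*x - 96), which equals f(x).
F(4) = -27*log(7)/520 - 21*atan(2)/520 - log(2)/40 + log(5)/40 + 27*log(20)/1040; F(5/2) = -27*log(11/2)/520 - 21*atan(5/4)/520 + log(2)/40 + log(7/2)/40 + 27*log(41/4)/1040.
Integral = F(4) - F(5/2) = -27*log(7)/520 - 27*log(41/4)/1040 - 21*atan(2)/520 - log(2)/20 - log(7/2)/40 + 21*atan(5/4)/520 + log(5)/40 + 27*log(20)/1040 + 27*log(11/2)/520.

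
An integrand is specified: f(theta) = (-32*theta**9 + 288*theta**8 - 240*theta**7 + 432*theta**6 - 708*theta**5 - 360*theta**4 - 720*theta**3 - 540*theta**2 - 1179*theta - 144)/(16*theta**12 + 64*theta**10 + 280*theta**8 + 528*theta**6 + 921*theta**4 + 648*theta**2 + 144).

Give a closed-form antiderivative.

Any candidate F(theta) must reproduce f(theta) exactly when differentiated.
Check: d/dtheta[(3/4 - 2*theta)/(theta**4/3 + theta**2/2 + 2) + 2/(2*theta**2 + 1)] = (-32*theta**9 + 288*theta**8 - 240*theta**7 + 432*theta**6 - 708*theta**5 - 360*theta**4 - 720*theta**3 - 540*theta**2 - 1179*theta - 144)/(16*theta**12 + 64*theta**10 + 280*theta**8 + 528*theta**6 + 921*theta**4 + 648*theta**2 + 144) = f(theta).

An antiderivative is F(theta) = (3/4 - 2*theta)/(theta**4/3 + theta**2/2 + 2) + 2/(2*theta**2 + 1).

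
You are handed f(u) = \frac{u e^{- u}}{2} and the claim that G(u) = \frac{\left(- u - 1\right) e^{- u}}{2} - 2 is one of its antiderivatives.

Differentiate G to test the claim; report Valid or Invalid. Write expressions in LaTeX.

Valid. The derivative of G reproduces f.

d/du[G] = \frac{u e^{- u}}{2}
This equals f(u) exactly, so the claim holds.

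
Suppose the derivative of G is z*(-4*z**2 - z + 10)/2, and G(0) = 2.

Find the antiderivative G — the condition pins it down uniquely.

G(z) = -(3*z**4 + z**3 - 15*z**2 - 12)/6

Since d/dz undoes antidifferentiation here, G(z) must give back the stated G'(z).
A general antiderivative is -z**4/2 - z**3/6 + 5*z**2/2 + C.
The condition gives C = 2 - (0) = 2.
So G(z) = -(3*z**4 + z**3 - 15*z**2 - 12)/6.
Check: d/dz[-(3*z**4 + z**3 - 15*z**2 - 12)/6] = -2*z**3 - z**2/2 + 5*z, which equals G'(z).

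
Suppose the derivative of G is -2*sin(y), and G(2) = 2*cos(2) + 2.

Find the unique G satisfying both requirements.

Whatever form G(y) takes, its d/dy must return the stated G'(y).
A general antiderivative is 2*cos(y) + C.
The condition gives C = 2*cos(2) + 2 - (2*cos(2)) = 2.
So G(y) = 2*(cos(y) + 1).
Check: d/dy[2*(cos(y) + 1)] = -2*sin(y) = G'(y).

G(y) = 2*(cos(y) + 1)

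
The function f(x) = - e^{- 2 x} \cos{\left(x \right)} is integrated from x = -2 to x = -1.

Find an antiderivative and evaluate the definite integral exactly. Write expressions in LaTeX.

Antiderivative: F(x) = \frac{\left(- \sin{\left(x \right)} + 2 \cos{\left(x \right)}\right) e^{- 2 x}}{5}; value = - \frac{e^{4} \sin{\left(2 \right)}}{5} + \frac{e^{2} \sin{\left(1 \right)}}{5} + \frac{2 e^{2} \cos{\left(1 \right)}}{5} - \frac{2 e^{4} \cos{\left(2 \right)}}{5}

Differentiate the proposed F(x) back; it has to land on f(x) exactly.
F(x) = \frac{\left(- \sin{\left(x \right)} + 2 \cos{\left(x \right)}\right) e^{- 2 x}}{5} is an antiderivative of f.
Check: d/dx[\frac{\left(- \sin{\left(x \right)} + 2 \cos{\left(x \right)}\right) e^{- 2 x}}{5}] = - e^{- 2 x} \cos{\left(x \right)} = f(x).
F(-1) = \frac{e^{2} \sin{\left(1 \right)}}{5} + \frac{2 e^{2} \cos{\left(1 \right)}}{5}; F(-2) = \frac{2 e^{4} \cos{\left(2 \right)}}{5} + \frac{e^{4} \sin{\left(2 \right)}}{5}.
Integral = F(-1) - F(-2) = - \frac{e^{4} \sin{\left(2 \right)}}{5} + \frac{e^{2} \sin{\left(1 \right)}}{5} + \frac{2 e^{2} \cos{\left(1 \right)}}{5} - \frac{2 e^{4} \cos{\left(2 \right)}}{5}.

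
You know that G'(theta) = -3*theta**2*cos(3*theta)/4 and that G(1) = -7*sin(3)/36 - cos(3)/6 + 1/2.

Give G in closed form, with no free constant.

G(theta) = -(9*theta**2*sin(3*theta) + 6*theta*cos(3*theta) - 2*sin(3*theta) - 18)/36

A first test for any G(theta): its theta-derivative must equal the given G'(theta).
A general antiderivative is -theta**2*sin(3*theta)/4 - theta*cos(3*theta)/6 + sin(3*theta)/18 + C.
The condition gives C = -7*sin(3)/36 - cos(3)/6 + 1/2 - (-7*sin(3)/36 - cos(3)/6) = 1/2.
So G(theta) = -(9*theta**2*sin(3*theta) + 6*theta*cos(3*theta) - 2*sin(3*theta) - 18)/36.
Check: d/dtheta[-(9*theta**2*sin(3*theta) + 6*theta*cos(3*theta) - 2*sin(3*theta) - 18)/36] = -3*theta**2*cos(3*theta)/4 = G'(theta).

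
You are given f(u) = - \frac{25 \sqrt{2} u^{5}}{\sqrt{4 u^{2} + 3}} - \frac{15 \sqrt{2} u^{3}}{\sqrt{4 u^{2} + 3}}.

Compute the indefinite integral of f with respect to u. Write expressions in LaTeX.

F(u) = - \frac{5 u^{4} \sqrt{2 u^{2} + \frac{3}{2}}}{2} + C

Recognize the product-rule pattern: f = v'r + vr' with v = - \frac{5 u^{4}}{2}, r = \sqrt{2 u^{2} + \frac{3}{2}}, so integration by parts undoes it.
Check: d/du[- \frac{5 u^{4} \sqrt{2 u^{2} + \frac{3}{2}}}{2}] = \frac{\sqrt{2} \left(- 50 u^{5} - 30 u^{3}\right)}{2 \sqrt{4 u^{2} + 3}}, which equals f(u).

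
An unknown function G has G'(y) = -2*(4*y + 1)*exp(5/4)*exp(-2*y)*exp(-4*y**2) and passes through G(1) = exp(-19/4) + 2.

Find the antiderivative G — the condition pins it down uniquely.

The substitution u = -4*y**2 - 2*y + 5/4 works: G'(y) is exactly (dG/du)*(du/dy) for that inner function.
A general antiderivative is exp(-4*y**2 - 2*y + 5/4) + C.
The condition gives C = exp(-19/4) + 2 - (exp(-19/4)) = 2.
So G(y) = exp(-4*y**2 - 2*y + 5/4) + 2.
Check: d/dy[exp(-4*y**2 - 2*y + 5/4) + 2] = (-8*y - 2)*exp(5/4)*exp(-2*y)*exp(-4*y**2), which equals G'(y).

G(y) = exp(-4*y**2 - 2*y + 5/4) + 2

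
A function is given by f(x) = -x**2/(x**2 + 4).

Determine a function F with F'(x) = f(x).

Since d/dx undoes antidifferentiation here, F'(x) = f(x) is required of F(x).
Check: d/dx[-x + 2*atan(x/2)] = -x**2/(x**2 + 4) = f(x).

An antiderivative is F(x) = -x + 2*atan(x/2).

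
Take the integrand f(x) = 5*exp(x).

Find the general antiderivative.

Since d/dx undoes antidifferentiation here, F'(x) = f(x) is required of F(x).
Check: d/dx[5*exp(x)] = 5*exp(x) = f(x).

F(x) = 5*exp(x) + C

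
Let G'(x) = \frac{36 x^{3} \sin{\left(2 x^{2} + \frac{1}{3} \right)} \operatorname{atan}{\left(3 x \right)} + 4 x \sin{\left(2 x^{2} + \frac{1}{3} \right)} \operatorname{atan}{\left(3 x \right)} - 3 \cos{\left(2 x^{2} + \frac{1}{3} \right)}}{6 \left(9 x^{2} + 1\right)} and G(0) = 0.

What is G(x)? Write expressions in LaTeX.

Recognize the product-rule pattern: G'(x) = u'v + uv' with u = - \frac{\operatorname{atan}{\left(3 x \right)}}{6}, v = \cos{\left(2 x^{2} + \frac{1}{3} \right)}, so integration by parts undoes it.
A general antiderivative is - \frac{\cos{\left(2 x^{2} + \frac{1}{3} \right)} \operatorname{atan}{\left(3 x \right)}}{6} + C.
The condition gives C = 0 - (0) = 0.
So G(x) = - \frac{\cos{\left(2 x^{2} + \frac{1}{3} \right)} \operatorname{atan}{\left(3 x \right)}}{6}.
Check: d/dx[- \frac{\cos{\left(2 x^{2} + \frac{1}{3} \right)} \operatorname{atan}{\left(3 x \right)}}{6}] = \frac{36 x^{3} \sin{\left(2 x^{2} + \frac{1}{3} \right)} \operatorname{atan}{\left(3 x \right)} + 4 x \sin{\left(2 x^{2} + \frac{1}{3} \right)} \operatorname{atan}{\left(3 x \right)} - 3 \cos{\left(2 x^{2} + \frac{1}{3} \right)}}{54 x^{2} + 6}, which equals G'(x).

G(x) = - \frac{\cos{\left(2 x^{2} + \frac{1}{3} \right)} \operatorname{atan}{\left(3 x \right)}}{6}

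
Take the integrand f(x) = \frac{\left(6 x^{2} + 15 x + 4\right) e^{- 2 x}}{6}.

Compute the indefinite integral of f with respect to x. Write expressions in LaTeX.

Recognize the product-rule pattern: f = u'v + uv' with u = - \frac{x^{2}}{2} - \frac{7 x}{4} - \frac{29}{24}, v = e^{- 2 x}, so integration by parts undoes it.
Check: d/dx[\frac{\left(- 12 x^{2} - 42 x - 29\right) e^{- 2 x}}{24}] = \frac{\left(6 x^{2} + 15 x + 4\right) e^{- 2 x}}{6} = f(x).

F(x) = \frac{\left(- 12 x^{2} - 42 x - 29\right) e^{- 2 x}}{24} + C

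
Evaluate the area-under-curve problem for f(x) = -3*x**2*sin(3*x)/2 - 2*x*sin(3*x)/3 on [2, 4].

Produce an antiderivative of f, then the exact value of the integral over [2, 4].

Antiderivative: F(x) = (27*x**2*cos(3*x) - 18*x*sin(3*x) + 12*x*cos(3*x) - 4*sin(3*x) - 6*cos(3*x))/54; value = -7*cos(6)/3 + 20*sin(6)/27 - 38*sin(12)/27 + 79*cos(12)/9

The integrand splits into summands that can be handled one at a time.
F(x) = (27*x**2*cos(3*x) - 18*x*sin(3*x) + 12*x*cos(3*x) - 4*sin(3*x) - 6*cos(3*x))/54 is an antiderivative of f.
Check: d/dx[(27*x**2*cos(3*x) - 18*x*sin(3*x) + 12*x*cos(3*x) - 4*sin(3*x) - 6*cos(3*x))/54] = -3*x**2*sin(3*x)/2 - 2*x*sin(3*x)/3 = f(x).
F(4) = -38*sin(12)/27 + 79*cos(12)/9; F(2) = -20*sin(6)/27 + 7*cos(6)/3.
Integral = F(4) - F(2) = -7*cos(6)/3 + 20*sin(6)/27 - 38*sin(12)/27 + 79*cos(12)/9.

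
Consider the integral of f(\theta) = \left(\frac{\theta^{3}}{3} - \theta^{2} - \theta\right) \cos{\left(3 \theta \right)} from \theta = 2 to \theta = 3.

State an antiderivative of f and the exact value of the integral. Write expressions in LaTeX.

Antiderivative: F(\theta) = \frac{\theta^{3} \sin{\left(3 \theta \right)}}{9} - \frac{\theta^{2} \sin{\left(3 \theta \right)}}{3} + \frac{\theta^{2} \cos{\left(3 \theta \right)}}{9} - \frac{11 \theta \sin{\left(3 \theta \right)}}{27} - \frac{2 \theta \cos{\left(3 \theta \right)}}{9} + \frac{2 \sin{\left(3 \theta \right)}}{27} - \frac{11 \cos{\left(3 \theta \right)}}{81}; value = - \frac{31 \sin{\left(9 \right)}}{27} + \frac{32 \sin{\left(6 \right)}}{27} + \frac{16 \cos{\left(9 \right)}}{81} + \frac{11 \cos{\left(6 \right)}}{81}

Since d/d\theta undoes antidifferentiation here, F'(\theta) = f(\theta) is required of F(\theta).
F(\theta) = \frac{\theta^{3} \sin{\left(3 \theta \right)}}{9} - \frac{\theta^{2} \sin{\left(3 \theta \right)}}{3} + \frac{\theta^{2} \cos{\left(3 \theta \right)}}{9} - \frac{11 \theta \sin{\left(3 \theta \right)}}{27} - \frac{2 \theta \cos{\left(3 \theta \right)}}{9} + \frac{2 \sin{\left(3 \theta \right)}}{27} - \frac{11 \cos{\left(3 \theta \right)}}{81} is an antiderivative of f.
Check: d/d\theta[\frac{\theta^{3} \sin{\left(3 \theta \right)}}{9} - \frac{\theta^{2} \sin{\left(3 \theta \right)}}{3} + \frac{\theta^{2} \cos{\left(3 \theta \right)}}{9} - \frac{11 \theta \sin{\left(3 \theta \right)}}{27} - \frac{2 \theta \cos{\left(3 \theta \right)}}{9} + \frac{2 \sin{\left(3 \theta \right)}}{27} - \frac{11 \cos{\left(3 \theta \right)}}{81}] = \frac{\theta^{3} \cos{\left(3 \theta \right)}}{3} - \theta^{2} \cos{\left(3 \theta \right)} - \theta \cos{\left(3 \theta \right)}, which equals f(\theta).
F(3) = - \frac{31 \sin{\left(9 \right)}}{27} + \frac{16 \cos{\left(9 \right)}}{81}; F(2) = - \frac{11 \cos{\left(6 \right)}}{81} - \frac{32 \sin{\left(6 \right)}}{27}.
Integral = F(3) - F(2) = - \frac{31 \sin{\left(9 \right)}}{27} + \frac{32 \sin{\left(6 \right)}}{27} + \frac{16 \cos{\left(9 \right)}}{81} + \frac{11 \cos{\left(6 \right)}}{81}.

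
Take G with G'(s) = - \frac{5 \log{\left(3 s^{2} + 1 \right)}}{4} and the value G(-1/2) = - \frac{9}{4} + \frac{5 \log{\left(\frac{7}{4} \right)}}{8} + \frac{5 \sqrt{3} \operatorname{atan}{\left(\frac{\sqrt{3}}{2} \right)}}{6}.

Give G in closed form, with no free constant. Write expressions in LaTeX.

G(s) = \frac{- 15 s \log{\left(3 s^{2} + 1 \right)} + 30 s - 10 \sqrt{3} \operatorname{atan}{\left(\sqrt{3} s \right)} - 12}{12}

For G(s) to be correct, d/ds[G] must agree with the stated G'(s) identically.
A general antiderivative is - \frac{5 s \log{\left(3 s^{2} + 1 \right)}}{4} + \frac{5 s}{2} - \frac{5 \sqrt{3} \operatorname{atan}{\left(\sqrt{3} s \right)}}{6} + C.
The condition gives C = - \frac{9}{4} + \frac{5 \log{\left(\frac{7}{4} \right)}}{8} + \frac{5 \sqrt{3} \operatorname{atan}{\left(\frac{\sqrt{3}}{2} \right)}}{6} - (- \frac{5}{4} + \frac{5 \log{\left(\frac{7}{4} \right)}}{8} + \frac{5 \sqrt{3} \operatorname{atan}{\left(\frac{\sqrt{3}}{2} \right)}}{6}) = -1.
So G(s) = \frac{- 15 s \log{\left(3 s^{2} + 1 \right)} + 30 s - 10 \sqrt{3} \operatorname{atan}{\left(\sqrt{3} s \right)} - 12}{12}.
Check: d/ds[\frac{- 15 s \log{\left(3 s^{2} + 1 \right)} + 30 s - 10 \sqrt{3} \operatorname{atan}{\left(\sqrt{3} s \right)} - 12}{12}] = - \frac{5 \log{\left(3 s^{2} + 1 \right)}}{4} = G'(s).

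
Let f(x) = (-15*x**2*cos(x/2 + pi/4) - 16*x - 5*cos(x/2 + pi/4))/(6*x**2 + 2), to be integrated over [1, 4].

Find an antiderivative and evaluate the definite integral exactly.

Check any antiderivative F(x) by computing F'(x) and comparing it with f(x).
F(x) = -4*log(x**2 + 1/3)/3 - 5*sin(x/2 + pi/4) is an antiderivative of f.
Check: d/dx[-4*log(x**2 + 1/3)/3 - 5*sin(x/2 + pi/4)] = (-15*x**2*cos(x/2 + pi/4) - 16*x - 5*cos(x/2 + pi/4))/(6*x**2 + 2) = f(x).
F(4) = -4*log(49/3)/3 - 5*sin(pi/4 + 2); F(1) = -5*sin(1/2 + pi/4) - 4*log(4/3)/3.
Integral = F(4) - F(1) = -4*log(98/3)/3 - 5*sin(pi/4 + 2) + 4*log(8/3)/3 + 5*sin(1/2 + pi/4).

Antiderivative: F(x) = -4*log(x**2 + 1/3)/3 - 5*sin(x/2 + pi/4); value = -4*log(98/3)/3 - 5*sin(pi/4 + 2) + 4*log(8/3)/3 + 5*sin(1/2 + pi/4)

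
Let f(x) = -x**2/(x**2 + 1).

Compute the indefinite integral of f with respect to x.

An antiderivative F(x) passes only if d/dx[F] lands on f(x) exactly.
Check: d/dx[-x + atan(x)] = -x**2/(x**2 + 1) = f(x).

F(x) = -x + atan(x) + C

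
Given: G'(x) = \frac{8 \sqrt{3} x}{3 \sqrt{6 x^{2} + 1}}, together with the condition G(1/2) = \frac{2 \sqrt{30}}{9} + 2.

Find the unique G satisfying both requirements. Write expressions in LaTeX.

G(x) = \frac{\sqrt{3} \left(4 \sqrt{6 x^{2} + 1} + 6 \sqrt{3}\right)}{9}

G'(x) matches the chain-rule pattern g'(h)*h' with inner function h(x) = 2 x^{2} + \frac{1}{3}; substituting u = h(x) collapses the integral.
A general antiderivative is \frac{4 \sqrt{2 x^{2} + \frac{1}{3}}}{3} + C.
The condition gives C = \frac{2 \sqrt{30}}{9} + 2 - (\frac{2 \sqrt{30}}{9}) = 2.
So G(x) = \frac{\sqrt{3} \left(4 \sqrt{6 x^{2} + 1} + 6 \sqrt{3}\right)}{9}.
Check: d/dx[\frac{\sqrt{3} \left(4 \sqrt{6 x^{2} + 1} + 6 \sqrt{3}\right)}{9}] = \frac{8 \sqrt{3} x}{3 \sqrt{6 x^{2} + 1}} = G'(x).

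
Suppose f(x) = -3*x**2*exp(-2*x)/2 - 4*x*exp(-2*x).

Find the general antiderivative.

F(x) = 3*x**2*exp(-2*x)/4 + 11*x*exp(-2*x)/4 + 11*exp(-2*x)/8 + C

f has the shape u'v + uv' for u = 3*x**2/4 + 11*x/4 + 11/8 and v = exp(-2*x) — it is the derivative of the product u*v.
Check: d/dx[3*x**2*exp(-2*x)/4 + 11*x*exp(-2*x)/4 + 11*exp(-2*x)/8] = (-3*x**2 - 8*x)*exp(-2*x)/2, which equals f(x).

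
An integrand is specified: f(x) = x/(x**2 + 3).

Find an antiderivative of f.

f matches the chain-rule pattern g'(h)*h' with inner function h(x) = x**2 + 3; substituting u = h(x) collapses the integral.
Check: d/dx[log(x**2 + 3)/2] = x/(x**2 + 3) = f(x).

An antiderivative is F(x) = log(x**2 + 3)/2.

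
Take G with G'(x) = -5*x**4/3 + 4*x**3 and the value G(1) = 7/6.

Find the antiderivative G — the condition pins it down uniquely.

The integrand splits into summands that can be handled one at a time.
A general antiderivative is -x**5/3 + x**4 + C.
The condition gives C = 7/6 - (2/3) = 1/2.
So G(x) = (-2*x**5 + 6*x**4 + 3)/6.
Check: d/dx[(-2*x**5 + 6*x**4 + 3)/6] = -5*x**4/3 + 4*x**3 = G'(x).

G(x) = (-2*x**5 + 6*x**4 + 3)/6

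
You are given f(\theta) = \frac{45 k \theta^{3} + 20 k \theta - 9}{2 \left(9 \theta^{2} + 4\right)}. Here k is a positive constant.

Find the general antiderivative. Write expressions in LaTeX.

An antiderivative F(\theta) passes only if d/d\theta[F] lands on f(\theta) exactly.
Check: d/d\theta[\frac{5 k \theta^{2} - 3 \operatorname{atan}{\left(\frac{3 \theta}{2} \right)}}{4}] = \frac{45 k \theta^{3} + 20 k \theta - 9}{18 \theta^{2} + 8}, which equals f(\theta).

F(\theta) = \frac{5 k \theta^{2} - 3 \operatorname{atan}{\left(\frac{3 \theta}{2} \right)}}{4} + C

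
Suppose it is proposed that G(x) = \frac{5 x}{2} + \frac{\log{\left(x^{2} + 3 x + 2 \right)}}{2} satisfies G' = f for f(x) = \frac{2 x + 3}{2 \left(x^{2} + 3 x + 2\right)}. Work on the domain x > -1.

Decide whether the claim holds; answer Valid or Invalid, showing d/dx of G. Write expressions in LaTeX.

d/dx[G] = \frac{5 x^{2} + 17 x + 13}{2 x^{2} + 6 x + 4}
d/dx[G] - f(x) = \frac{5}{2} != 0.

Invalid: d/dx[G] - f = \frac{5}{2}, which is not 0.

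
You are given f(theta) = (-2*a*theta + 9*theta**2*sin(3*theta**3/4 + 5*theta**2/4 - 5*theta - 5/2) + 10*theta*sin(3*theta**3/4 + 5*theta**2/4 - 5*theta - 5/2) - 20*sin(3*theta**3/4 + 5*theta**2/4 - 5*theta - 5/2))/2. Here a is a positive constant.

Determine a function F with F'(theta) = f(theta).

Any candidate F(theta) must reproduce f(theta) exactly when differentiated.
Check: d/dtheta[(-a*theta**2 - 4*cos(3*theta**3/4 + 5*theta**2/4 - 5*theta - 5/2))/2] = -a*theta + 9*theta**2*sin(3*theta**3/4 + 5*theta**2/4 - 5*theta - 5/2)/2 + 5*theta*sin(3*theta**3/4 + 5*theta**2/4 - 5*theta - 5/2) - 10*sin(3*theta**3/4 + 5*theta**2/4 - 5*theta - 5/2), which equals f(theta).

An antiderivative is F(theta) = (-a*theta**2 - 4*cos(3*theta**3/4 + 5*theta**2/4 - 5*theta - 5/2))/2.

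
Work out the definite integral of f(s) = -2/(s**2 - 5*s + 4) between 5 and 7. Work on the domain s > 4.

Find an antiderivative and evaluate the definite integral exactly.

The denominator factors as (s - 4)*(s - 1); partial fractions split f into directly integrable pieces: 2/(3*(s - 1)) - 2/(3*(s - 4)).
F(s) = -2*log(s - 4)/3 + 2*log(s - 1)/3 is an antiderivative of f.
Check: d/ds[-2*log(s - 4)/3 + 2*log(s - 1)/3] = -2/(s**2 - 5*s + 4) = f(s).
F(7) = -2*log(3)/3 + 2*log(6)/3; F(5) = 2*log(4)/3.
Integral = F(7) - F(5) = -2*log(4)/3 - 2*log(3)/3 + 2*log(6)/3.

Antiderivative: F(s) = -2*log(s - 4)/3 + 2*log(s - 1)/3; value = -2*log(4)/3 - 2*log(3)/3 + 2*log(6)/3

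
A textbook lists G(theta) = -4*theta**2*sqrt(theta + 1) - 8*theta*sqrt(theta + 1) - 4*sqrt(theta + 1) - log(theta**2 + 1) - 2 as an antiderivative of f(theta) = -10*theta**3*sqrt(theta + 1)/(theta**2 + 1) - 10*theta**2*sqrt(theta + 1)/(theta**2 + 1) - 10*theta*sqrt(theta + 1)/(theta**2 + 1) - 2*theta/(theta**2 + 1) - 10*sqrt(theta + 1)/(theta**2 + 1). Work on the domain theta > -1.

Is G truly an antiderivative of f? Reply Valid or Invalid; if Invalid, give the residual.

d/dtheta[G] = (-10*theta**4 - 20*theta**3 - 20*theta**2 - 2*theta*sqrt(theta + 1) - 20*theta - 10)/(theta**2*sqrt(theta + 1) + sqrt(theta + 1))
This equals f(theta) exactly, so the claim holds.

Valid - the claim checks out under differentiation.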